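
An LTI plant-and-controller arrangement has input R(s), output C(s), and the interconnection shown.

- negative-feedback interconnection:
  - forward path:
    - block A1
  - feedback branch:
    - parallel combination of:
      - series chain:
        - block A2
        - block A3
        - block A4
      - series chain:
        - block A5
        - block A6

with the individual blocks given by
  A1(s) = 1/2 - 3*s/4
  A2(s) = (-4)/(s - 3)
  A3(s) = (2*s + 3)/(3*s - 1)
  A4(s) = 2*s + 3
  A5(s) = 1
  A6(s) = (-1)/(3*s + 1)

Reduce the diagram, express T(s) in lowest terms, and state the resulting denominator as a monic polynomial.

Step 1. reduce the series chain A2, A3, A4 = (-16*s^2 - 48*s - 36)/(3*s^2 - 10*s + 3)
Step 2. cascade A5, A6 = (-1)/(3*s + 1)
Step 3. parallel reduction of (A2*A3*A4), (A5*A6) = (-48*s^3 - 163*s^2 - 146*s - 39)/(9*s^3 - 27*s^2 - s + 3)
Step 4. collapse the loop (A1 forward, ((A2*A3*A4)+(A5*A6)) return) = (-27*s^4 + 99*s^3 - 51*s^2 - 11*s + 6)/(144*s^4 + 429*s^3 + 4*s^2 - 179*s - 66)
No further cancellation is possible in the step-4 result, so that is T(s). Its denominator becomes monic after dividing by the leading coefficient 144.

Final answer: s^4 + 143*s^3/48 + s^2/36 - 179*s/144 - 11/24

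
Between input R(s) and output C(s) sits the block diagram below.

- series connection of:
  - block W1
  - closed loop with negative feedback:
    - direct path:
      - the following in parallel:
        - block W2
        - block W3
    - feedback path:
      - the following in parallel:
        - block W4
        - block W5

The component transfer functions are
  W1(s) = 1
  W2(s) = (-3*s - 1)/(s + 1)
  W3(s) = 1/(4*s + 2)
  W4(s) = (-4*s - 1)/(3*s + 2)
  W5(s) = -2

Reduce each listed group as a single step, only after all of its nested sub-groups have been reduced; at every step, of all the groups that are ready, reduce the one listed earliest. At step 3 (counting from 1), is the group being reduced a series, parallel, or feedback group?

Answer: feedback

Working:
(1) sum the parallel branches W2, W3
(2) sum the parallel branches W4, W5
(3) feedback reduction of (W2+W3), (W4+W5)
(4) reduce the series chain W1, [(W2+W3)/(1+(W2+W3)*(W4+W5))]
So the answer for step 3 is feedback.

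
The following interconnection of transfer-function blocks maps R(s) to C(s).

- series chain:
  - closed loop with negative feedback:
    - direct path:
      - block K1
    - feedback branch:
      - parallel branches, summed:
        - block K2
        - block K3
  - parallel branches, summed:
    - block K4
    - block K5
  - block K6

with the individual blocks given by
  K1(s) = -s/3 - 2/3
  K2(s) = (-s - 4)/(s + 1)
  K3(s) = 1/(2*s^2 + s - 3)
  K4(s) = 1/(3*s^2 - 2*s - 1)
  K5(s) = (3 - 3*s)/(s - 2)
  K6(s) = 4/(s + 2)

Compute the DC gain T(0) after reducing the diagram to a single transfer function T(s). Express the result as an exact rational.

[1] sum the parallel branches K2, K3: (-2*s^3 - 9*s^2 + 13)/(2*s^3 + 3*s^2 - 2*s - 3)
[2] close the feedback loop around K1, (K2+K3): (-2*s^4 - 7*s^3 - 4*s^2 + 7*s + 6)/(2*s^4 + 19*s^3 + 27*s^2 - 19*s - 35)
[3] add K4, K5 (parallel): (-9*s^3 + 15*s^2 - 2*s - 5)/(3*s^3 - 8*s^2 + 3*s + 2)
[4] multiply [K1/(1+K1*(K2+K3))], (K4+K5), K6 (series): (72*s^5 + 60*s^4 - 176*s^3 - 100*s^2 + 124*s + 60)/(6*s^6 + 47*s^5 - 18*s^4 - 230*s^3 - 64*s^2 + 213*s + 70)
DC gain: substitute s = 0 into T(s) from step 4: T(0) = 60/70 = 6/7.

Therefore the answer is 6/7.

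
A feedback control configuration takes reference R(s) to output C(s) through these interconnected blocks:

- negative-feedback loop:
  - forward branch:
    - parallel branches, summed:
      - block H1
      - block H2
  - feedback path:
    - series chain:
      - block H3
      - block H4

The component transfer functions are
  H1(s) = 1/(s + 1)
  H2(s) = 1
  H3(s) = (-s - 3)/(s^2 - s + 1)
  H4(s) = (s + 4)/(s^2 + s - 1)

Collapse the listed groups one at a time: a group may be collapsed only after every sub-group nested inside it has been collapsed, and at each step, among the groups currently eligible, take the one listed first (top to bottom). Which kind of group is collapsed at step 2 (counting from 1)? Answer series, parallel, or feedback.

The answer is series.

Reasoning:
Step 1 - reduce the parallel group H1, H2
Step 2 - multiply H3, H4 (series)
Step 3 - apply the feedback formula to (H1+H2), (H3*H4)
The group at step 2 is a series group.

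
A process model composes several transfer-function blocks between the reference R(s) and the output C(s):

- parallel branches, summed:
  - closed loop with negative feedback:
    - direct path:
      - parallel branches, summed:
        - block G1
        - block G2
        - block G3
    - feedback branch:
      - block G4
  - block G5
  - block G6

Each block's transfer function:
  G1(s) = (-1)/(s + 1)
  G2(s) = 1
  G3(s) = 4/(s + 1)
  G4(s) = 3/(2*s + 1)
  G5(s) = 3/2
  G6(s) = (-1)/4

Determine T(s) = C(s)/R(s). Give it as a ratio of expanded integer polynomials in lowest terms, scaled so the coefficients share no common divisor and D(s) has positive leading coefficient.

First reduce the diagram to T(s).

[1] parallel reduction of G1, G2, G3, giving (s + 4)/(s + 1)
[2] apply the feedback formula to (G1+G2+G3), G4, giving (2*s^2 + 9*s + 4)/(2*s^2 + 6*s + 13)
[3] add [(G1+G2+G3)/(1+(G1+G2+G3)*G4)], G5, G6 (parallel), which is the overall transfer function T(s) = C(s)/R(s) in lowest terms

Answer: (18*s^2 + 66*s + 81)/(8*s^2 + 24*s + 52)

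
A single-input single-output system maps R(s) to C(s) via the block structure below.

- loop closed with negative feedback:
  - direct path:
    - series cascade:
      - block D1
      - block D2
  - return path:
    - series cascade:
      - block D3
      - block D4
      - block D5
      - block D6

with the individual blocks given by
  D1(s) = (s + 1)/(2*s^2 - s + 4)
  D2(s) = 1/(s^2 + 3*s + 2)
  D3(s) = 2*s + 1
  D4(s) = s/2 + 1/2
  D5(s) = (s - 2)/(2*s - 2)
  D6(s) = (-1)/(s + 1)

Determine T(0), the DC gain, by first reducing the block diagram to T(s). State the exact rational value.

(1) multiply D1, D2 (series) = 1/(2*s^3 + 3*s^2 + 2*s + 8)
(2) multiply D3, D4, D5, D6 (series) = (-2*s^2 + 3*s + 2)/(4*s - 4)
(3) apply the feedback formula to (D1*D2), (D3*D4*D5*D6) = (4*s - 4)/(8*s^4 + 4*s^3 - 6*s^2 + 27*s - 30)
That last expression is T(s); at s = 0 only the constant terms survive, so T(0) = -4/(-30) = 2/15.

Hence the answer: 2/15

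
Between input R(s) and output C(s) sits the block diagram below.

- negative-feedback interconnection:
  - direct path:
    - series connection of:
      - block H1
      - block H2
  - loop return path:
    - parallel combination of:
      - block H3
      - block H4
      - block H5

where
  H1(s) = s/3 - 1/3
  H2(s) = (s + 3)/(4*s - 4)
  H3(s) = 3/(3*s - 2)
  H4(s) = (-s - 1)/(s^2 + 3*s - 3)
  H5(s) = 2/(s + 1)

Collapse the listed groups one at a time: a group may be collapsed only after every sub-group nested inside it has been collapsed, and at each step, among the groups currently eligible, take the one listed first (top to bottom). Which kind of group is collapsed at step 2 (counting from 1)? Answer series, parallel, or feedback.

1. series reduction of H1, H2
2. add H3, H4, H5 (parallel)
3. feedback reduction of (H1*H2), (H3+H4+H5)
Step 2: parallel.

Answer: parallel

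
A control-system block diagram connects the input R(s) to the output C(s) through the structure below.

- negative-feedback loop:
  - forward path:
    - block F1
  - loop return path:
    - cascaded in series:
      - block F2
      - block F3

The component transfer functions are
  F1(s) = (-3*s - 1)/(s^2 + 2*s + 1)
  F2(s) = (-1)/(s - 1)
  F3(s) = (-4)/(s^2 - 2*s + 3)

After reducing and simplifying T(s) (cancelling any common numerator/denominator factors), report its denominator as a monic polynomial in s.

Reducing step by step:

Step 1 - cascade F2, F3 gives 4/(s^3 - 3*s^2 + 5*s - 3)
Step 2 - reduce the feedback loop with forward F1 and return (F2*F3) gives (-3*s^4 + 8*s^3 - 12*s^2 + 4*s + 3)/(s^5 - s^4 + 4*s^2 - 13*s - 7)
T(s) is the step-2 result (common factors already cancelled). Leading coefficient of the denominator: 1, so no rescaling is needed.

Answer: s^5 - s^4 + 4*s^2 - 13*s - 7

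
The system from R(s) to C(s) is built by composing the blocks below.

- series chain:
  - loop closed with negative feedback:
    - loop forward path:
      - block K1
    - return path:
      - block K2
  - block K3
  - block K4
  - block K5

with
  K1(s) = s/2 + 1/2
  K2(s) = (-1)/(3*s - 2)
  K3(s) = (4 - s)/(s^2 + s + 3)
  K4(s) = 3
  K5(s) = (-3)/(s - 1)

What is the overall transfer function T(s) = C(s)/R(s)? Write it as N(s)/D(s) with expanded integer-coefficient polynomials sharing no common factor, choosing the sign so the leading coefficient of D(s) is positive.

Reducing step by step:

(1) reduce the feedback loop with forward K1 and return K2 = (3*s^2 + s - 2)/(5*s - 5)
(2) combine [K1/(1+K1*K2)], K3, K4, K5 in series - this is the overall T(s), already in the required normalized form

Answer: (27*s^3 - 99*s^2 - 54*s + 72)/(5*s^4 - 5*s^3 + 10*s^2 - 25*s + 15)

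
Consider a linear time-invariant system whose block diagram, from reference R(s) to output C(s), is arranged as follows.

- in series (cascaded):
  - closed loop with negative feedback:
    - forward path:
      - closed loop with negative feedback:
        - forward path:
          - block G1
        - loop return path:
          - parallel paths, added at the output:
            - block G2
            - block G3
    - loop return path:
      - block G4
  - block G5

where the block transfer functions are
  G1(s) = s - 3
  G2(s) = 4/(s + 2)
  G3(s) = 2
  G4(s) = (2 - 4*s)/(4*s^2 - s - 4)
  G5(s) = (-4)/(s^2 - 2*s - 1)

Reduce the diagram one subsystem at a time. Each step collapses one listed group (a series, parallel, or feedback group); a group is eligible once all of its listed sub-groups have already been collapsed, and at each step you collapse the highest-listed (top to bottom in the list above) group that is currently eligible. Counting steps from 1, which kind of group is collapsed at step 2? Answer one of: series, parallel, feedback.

Step 1: parallel reduction of G2, G3
Step 2: reduce the feedback loop with forward G1 and return (G2+G3)
Step 3: feedback reduction of [G1/(1+G1*(G2+G3))], G4
Step 4: multiply [[G1/(1+G1*(G2+G3))]/(1+[G1/(1+G1*(G2+G3))]*G4)], G5 (series)
At step 2 the group reduced is feedback.

Answer: feedback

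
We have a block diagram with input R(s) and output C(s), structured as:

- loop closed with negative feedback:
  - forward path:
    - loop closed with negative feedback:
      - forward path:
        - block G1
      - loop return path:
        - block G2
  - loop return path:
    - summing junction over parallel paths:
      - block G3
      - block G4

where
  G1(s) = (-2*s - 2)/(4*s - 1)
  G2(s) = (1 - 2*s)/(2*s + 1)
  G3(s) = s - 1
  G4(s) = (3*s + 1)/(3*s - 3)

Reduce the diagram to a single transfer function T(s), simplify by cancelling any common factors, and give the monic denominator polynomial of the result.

The answer is s^4 - 5*s^3/2 + 7*s^2/3 + 13*s/4 - 1/12.

Reasoning:
Step 1 - reduce the feedback loop with forward G1 and return G2, giving (-4*s^2 - 6*s - 2)/(12*s^2 + 4*s - 3)
Step 2 - combine G3, G4 in parallel, giving (3*s^2 - 3*s + 4)/(3*s - 3)
Step 3 - apply the feedback formula to [G1/(1+G1*G2)], (G3+G4), giving (12*s^3 + 6*s^2 - 12*s - 6)/(12*s^4 - 30*s^3 + 28*s^2 + 39*s - 1)
T(s) is the step-3 result (common factors already cancelled). Leading coefficient of the denominator: 12. Divide through by 12 for the monic polynomial.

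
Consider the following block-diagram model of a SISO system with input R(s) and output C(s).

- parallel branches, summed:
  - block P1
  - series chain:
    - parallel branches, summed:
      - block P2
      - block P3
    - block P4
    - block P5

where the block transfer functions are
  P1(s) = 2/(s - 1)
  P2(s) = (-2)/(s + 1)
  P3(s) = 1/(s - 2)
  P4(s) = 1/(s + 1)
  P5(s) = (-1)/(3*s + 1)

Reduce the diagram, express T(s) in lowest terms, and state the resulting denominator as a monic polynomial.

The answer is s^5 - 2*s^4/3 - 10*s^3/3 + 7*s/3 + 2/3.

Reasoning:
1. add P2, P3 (parallel) = (5 - s)/(s^2 - s - 2)
2. multiply (P2+P3), P4, P5 (series) = (s - 5)/(3*s^4 + s^3 - 9*s^2 - 9*s - 2)
3. combine P1, ((P2+P3)*P4*P5) in parallel = (6*s^4 + 2*s^3 - 17*s^2 - 24*s + 1)/(3*s^5 - 2*s^4 - 10*s^3 + 7*s + 2)
No further cancellation is possible in the step-3 result, so that is T(s). Its denominator becomes monic after dividing by the leading coefficient 3.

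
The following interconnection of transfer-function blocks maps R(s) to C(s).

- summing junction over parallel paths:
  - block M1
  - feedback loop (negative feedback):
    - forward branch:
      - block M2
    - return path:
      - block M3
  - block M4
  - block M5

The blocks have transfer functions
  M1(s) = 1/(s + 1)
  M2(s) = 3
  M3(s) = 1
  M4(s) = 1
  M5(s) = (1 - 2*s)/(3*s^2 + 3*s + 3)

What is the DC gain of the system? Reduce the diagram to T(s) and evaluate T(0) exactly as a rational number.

Answer: 37/12

Working:
1. collapse the loop (M2 forward, M3 return), giving 3/4
2. combine M1, [M2/(1+M2*M3)], M4, M5 in parallel, giving (21*s^3 + 46*s^2 + 50*s + 37)/(12*s^3 + 24*s^2 + 24*s + 12)
Step 2 gives the overall T(s). Then T(0) = 37/12.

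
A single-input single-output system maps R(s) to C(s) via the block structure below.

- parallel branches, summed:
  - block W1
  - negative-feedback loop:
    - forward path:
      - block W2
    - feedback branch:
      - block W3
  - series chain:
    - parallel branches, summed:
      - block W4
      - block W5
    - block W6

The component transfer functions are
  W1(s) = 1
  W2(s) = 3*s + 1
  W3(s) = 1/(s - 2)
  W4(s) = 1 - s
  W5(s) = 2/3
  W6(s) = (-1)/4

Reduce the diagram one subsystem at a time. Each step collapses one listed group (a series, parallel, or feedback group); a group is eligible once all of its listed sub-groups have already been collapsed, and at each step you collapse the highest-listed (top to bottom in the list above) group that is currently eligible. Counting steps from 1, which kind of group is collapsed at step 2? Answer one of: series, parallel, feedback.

Answer: parallel

Working:
[1] feedback reduction of W2, W3
[2] parallel reduction of W4, W5
[3] combine (W4+W5), W6 in series
[4] sum the parallel branches W1, [W2/(1+W2*W3)], ((W4+W5)*W6)
So the answer for step 2 is parallel.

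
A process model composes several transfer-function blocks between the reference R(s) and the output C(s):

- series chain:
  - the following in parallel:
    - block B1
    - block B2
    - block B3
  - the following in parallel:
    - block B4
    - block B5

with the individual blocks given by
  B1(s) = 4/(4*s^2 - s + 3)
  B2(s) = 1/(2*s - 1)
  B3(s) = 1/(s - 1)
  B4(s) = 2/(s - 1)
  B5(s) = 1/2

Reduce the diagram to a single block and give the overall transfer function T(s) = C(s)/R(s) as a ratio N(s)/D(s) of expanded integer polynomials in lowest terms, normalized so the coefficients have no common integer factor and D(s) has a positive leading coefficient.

The answer is (12*s^4 + 33*s^3 - 10*s^2 - 5*s - 6)/(16*s^5 - 44*s^4 + 54*s^3 - 46*s^2 + 26*s - 6).

Reasoning:
Step 1: sum the parallel branches B1, B2, B3 = (12*s^3 - 3*s^2 - s - 2)/(8*s^4 - 14*s^3 + 13*s^2 - 10*s + 3)
Step 2: sum the parallel branches B4, B5 = (s + 3)/(2*s - 2)
Step 3: multiply (B1+B2+B3), (B4+B5) (series), which is the overall transfer function T(s) = C(s)/R(s) in lowest terms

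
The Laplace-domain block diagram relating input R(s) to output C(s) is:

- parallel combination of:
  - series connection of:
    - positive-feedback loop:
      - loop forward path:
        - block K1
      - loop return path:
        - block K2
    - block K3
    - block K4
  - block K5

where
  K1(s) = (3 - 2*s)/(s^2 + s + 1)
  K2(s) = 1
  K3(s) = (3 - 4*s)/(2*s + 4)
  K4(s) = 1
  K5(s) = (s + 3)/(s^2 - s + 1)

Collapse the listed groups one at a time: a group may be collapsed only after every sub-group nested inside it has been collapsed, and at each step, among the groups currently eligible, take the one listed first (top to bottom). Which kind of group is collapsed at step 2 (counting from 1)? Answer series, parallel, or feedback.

(1) close the feedback loop around K1, K2
(2) cascade [K1/(1-K1*K2)], K3, K4
(3) sum the parallel branches ([K1/(1-K1*K2)]*K3*K4), K5
At step 2 the group reduced is series.

Hence the answer: series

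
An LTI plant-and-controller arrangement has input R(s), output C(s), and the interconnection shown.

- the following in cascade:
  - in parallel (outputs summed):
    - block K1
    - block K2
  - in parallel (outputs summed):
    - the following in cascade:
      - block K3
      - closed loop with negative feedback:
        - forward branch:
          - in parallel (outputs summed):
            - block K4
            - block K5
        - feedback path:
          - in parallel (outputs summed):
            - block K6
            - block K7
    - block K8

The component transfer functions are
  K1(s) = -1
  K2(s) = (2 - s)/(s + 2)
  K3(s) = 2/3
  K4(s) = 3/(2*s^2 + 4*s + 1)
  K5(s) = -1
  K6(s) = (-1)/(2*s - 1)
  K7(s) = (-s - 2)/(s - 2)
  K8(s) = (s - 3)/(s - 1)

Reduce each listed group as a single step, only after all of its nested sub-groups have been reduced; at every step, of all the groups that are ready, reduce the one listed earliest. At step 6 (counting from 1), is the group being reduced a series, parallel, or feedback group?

Reducing step by step:

Step 1 - sum the parallel branches K1, K2
Step 2 - add K4, K5 (parallel)
Step 3 - combine K6, K7 in parallel
Step 4 - close the feedback loop around (K4+K5), (K6+K7)
Step 5 - multiply K3, [(K4+K5)/(1+(K4+K5)*(K6+K7))] (series)
Step 6 - add (K3*[(K4+K5)/(1+(K4+K5)*(K6+K7))]), K8 (parallel)
Step 7 - multiply (K1+K2), ((K3*[(K4+K5)/(1+(K4+K5)*(K6+K7))])+K8) (series)
Step 6: parallel.

Answer: parallel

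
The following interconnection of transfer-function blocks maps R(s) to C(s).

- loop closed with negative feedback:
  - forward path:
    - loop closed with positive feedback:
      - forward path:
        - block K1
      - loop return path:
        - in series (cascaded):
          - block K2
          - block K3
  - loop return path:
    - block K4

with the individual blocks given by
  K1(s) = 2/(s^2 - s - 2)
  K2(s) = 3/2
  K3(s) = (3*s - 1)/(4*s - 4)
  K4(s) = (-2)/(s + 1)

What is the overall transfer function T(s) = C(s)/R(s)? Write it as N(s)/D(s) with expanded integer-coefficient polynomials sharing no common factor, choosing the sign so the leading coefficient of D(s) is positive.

Answer: (8*s^2 - 8)/(4*s^4 - 4*s^3 - 21*s^2 - 18*s + 27)

Working:
Step 1: multiply K2, K3 (series) gives (9*s - 3)/(8*s - 8)
Step 2: close the feedback loop around K1, (K2*K3) gives (8*s - 8)/(4*s^3 - 8*s^2 - 13*s + 11)
Step 3: reduce the feedback loop with forward [K1/(1-K1*(K2*K3))] and return K4 - this is the overall T(s), already in the required normalized form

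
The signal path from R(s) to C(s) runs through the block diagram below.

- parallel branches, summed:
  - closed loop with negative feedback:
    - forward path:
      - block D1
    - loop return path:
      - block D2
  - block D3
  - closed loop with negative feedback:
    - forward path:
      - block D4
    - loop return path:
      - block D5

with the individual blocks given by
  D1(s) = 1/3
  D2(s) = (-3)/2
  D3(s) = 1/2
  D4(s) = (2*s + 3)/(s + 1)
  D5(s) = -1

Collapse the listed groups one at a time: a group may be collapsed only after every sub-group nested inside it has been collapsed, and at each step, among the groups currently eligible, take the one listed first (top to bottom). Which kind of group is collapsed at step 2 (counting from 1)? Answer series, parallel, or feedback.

Reducing step by step:

[1] feedback reduction of D1, D2
[2] reduce the feedback loop with forward D4 and return D5
[3] combine [D1/(1+D1*D2)], D3, [D4/(1+D4*D5)] in parallel
The group at step 2 is a feedback group.

Answer: feedback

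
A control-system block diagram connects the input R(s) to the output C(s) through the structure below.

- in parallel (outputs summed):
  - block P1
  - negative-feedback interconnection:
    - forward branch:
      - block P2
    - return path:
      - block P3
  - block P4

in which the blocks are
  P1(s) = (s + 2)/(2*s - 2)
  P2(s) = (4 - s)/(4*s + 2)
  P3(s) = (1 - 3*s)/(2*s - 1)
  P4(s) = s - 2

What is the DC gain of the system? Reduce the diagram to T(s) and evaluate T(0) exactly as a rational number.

Step 1. close the feedback loop around P2, P3, giving (-2*s^2 + 9*s - 4)/(11*s^2 - 13*s + 2)
Step 2. combine P1, [P2/(1+P2*P3)], P4 in parallel, giving (22*s^3 - 63*s^2 + 94*s - 20)/(22*s^2 - 26*s + 4)
Evaluating the step-2 result (the overall T(s)) at s = 0 gives T(0) = -20/4 = -5.

Final answer: -5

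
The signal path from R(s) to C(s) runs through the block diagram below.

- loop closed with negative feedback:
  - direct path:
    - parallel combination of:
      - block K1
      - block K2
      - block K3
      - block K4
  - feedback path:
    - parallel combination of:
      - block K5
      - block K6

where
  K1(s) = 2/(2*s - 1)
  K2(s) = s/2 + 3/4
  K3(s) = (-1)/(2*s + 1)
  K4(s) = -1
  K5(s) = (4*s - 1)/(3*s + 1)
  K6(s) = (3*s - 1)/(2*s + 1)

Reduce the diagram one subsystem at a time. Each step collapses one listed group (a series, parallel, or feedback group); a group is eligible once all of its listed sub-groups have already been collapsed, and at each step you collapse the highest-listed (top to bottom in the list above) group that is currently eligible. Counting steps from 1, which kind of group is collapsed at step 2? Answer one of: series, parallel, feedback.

[1] sum the parallel branches K1, K2, K3, K4
[2] combine K5, K6 in parallel
[3] reduce the feedback loop with forward (K1+K2+K3+K4) and return (K5+K6)
Step 2 collapses a parallel group.

Therefore the answer is parallel.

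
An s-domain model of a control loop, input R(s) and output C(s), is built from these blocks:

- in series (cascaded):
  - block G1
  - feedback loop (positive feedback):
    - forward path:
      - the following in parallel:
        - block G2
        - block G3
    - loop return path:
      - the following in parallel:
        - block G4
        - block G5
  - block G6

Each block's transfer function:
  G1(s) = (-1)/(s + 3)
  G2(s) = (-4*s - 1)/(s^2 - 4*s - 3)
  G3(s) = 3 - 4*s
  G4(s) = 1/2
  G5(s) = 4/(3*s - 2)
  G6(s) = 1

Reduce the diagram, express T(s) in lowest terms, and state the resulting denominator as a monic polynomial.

Step 1: combine G2, G3 in parallel = (-4*s^3 + 19*s^2 - 4*s - 10)/(s^2 - 4*s - 3)
Step 2: sum the parallel branches G4, G5 = (3*s + 6)/(6*s - 4)
Step 3: reduce the feedback loop with forward (G2+G3) and return (G4+G5) = (-24*s^4 + 130*s^3 - 100*s^2 - 44*s + 40)/(12*s^4 - 27*s^3 - 130*s^2 + 52*s + 72)
Step 4: series reduction of G1, [(G2+G3)/(1-(G2+G3)*(G4+G5))], G6 = (24*s^4 - 130*s^3 + 100*s^2 + 44*s - 40)/(12*s^5 + 9*s^4 - 211*s^3 - 338*s^2 + 228*s + 216)
That last expression is T(s), already simplified. Scaling its denominator by 1/12 (the reciprocal of the leading coefficient) yields the monic denominator.

Therefore the answer is s^5 + 3*s^4/4 - 211*s^3/12 - 169*s^2/6 + 19*s + 18.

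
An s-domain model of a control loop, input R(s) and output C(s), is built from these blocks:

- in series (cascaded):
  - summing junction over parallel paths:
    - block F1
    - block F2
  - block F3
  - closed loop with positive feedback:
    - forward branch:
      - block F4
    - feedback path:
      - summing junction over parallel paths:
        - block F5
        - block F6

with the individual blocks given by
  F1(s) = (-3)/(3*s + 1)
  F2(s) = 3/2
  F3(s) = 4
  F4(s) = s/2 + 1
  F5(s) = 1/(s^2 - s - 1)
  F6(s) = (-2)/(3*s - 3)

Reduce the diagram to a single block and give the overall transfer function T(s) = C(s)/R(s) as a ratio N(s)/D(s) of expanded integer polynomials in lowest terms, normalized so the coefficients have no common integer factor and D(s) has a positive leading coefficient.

Reducing step by step:

Step 1. sum the parallel branches F1, F2 -> (9*s - 3)/(6*s + 2)
Step 2. sum the parallel branches F5, F6 -> (-2*s^2 + 5*s - 1)/(3*s^3 - 6*s^2 + 3)
Step 3. collapse the loop (F4 forward, (F5+F6) return) -> (3*s^4 - 12*s^2 + 3*s + 6)/(8*s^3 - 13*s^2 - 9*s + 8)
Step 4. reduce the series chain (F1+F2), F3, [F4/(1-F4*(F5+F6))], which is the overall transfer function T(s) = C(s)/R(s) in lowest terms

Answer: (54*s^5 - 18*s^4 - 216*s^3 + 126*s^2 + 90*s - 36)/(24*s^4 - 31*s^3 - 40*s^2 + 15*s + 8)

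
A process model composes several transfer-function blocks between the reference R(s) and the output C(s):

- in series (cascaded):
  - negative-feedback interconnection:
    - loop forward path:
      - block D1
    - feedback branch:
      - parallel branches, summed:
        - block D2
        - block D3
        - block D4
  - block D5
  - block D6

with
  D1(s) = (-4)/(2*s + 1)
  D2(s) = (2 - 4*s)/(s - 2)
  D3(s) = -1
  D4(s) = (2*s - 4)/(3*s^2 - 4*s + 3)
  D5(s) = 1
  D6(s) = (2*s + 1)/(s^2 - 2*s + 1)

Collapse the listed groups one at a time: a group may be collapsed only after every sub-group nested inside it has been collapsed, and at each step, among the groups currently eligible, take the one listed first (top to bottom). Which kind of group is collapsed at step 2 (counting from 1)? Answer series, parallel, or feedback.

1. sum the parallel branches D2, D3, D4
2. apply the feedback formula to D1, (D2+D3+D4)
3. combine [D1/(1+D1*(D2+D3+D4))], D5, D6 in series
Step 2: feedback.

Hence the answer: feedback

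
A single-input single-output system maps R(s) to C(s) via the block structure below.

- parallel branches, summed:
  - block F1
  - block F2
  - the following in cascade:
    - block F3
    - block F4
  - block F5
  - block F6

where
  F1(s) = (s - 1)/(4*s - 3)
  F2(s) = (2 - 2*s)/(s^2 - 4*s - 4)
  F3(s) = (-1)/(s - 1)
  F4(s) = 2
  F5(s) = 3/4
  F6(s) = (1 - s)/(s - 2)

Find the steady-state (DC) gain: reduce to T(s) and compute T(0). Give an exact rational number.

Reducing step by step:

Step 1. combine F3, F4 in series, giving (-2)/(s - 1)
Step 2. sum the parallel branches F1, F2, (F3*F4), F5, F6, giving (-81*s^4 + 467*s^3 - 598*s^2 - 44*s + 200)/(16*s^5 - 124*s^4 + 244*s^3 - 56*s^2 - 176*s + 96)
That last expression is T(s); at s = 0 only the constant terms survive, so T(0) = 200/96 = 25/12.

Answer: 25/12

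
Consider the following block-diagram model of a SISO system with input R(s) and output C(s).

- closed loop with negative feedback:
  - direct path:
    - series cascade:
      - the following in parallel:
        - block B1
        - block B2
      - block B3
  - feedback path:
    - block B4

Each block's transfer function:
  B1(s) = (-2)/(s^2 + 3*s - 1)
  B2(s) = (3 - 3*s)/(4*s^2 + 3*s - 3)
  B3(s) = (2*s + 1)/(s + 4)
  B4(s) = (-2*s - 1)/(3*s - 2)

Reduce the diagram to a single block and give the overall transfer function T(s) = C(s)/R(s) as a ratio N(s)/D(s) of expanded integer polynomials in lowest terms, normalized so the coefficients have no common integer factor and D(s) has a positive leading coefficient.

First reduce the diagram to T(s).

1. sum the parallel branches B1, B2 gives (-3*s^3 - 14*s^2 + 6*s + 3)/(4*s^4 + 15*s^3 + 2*s^2 - 12*s + 3)
2. multiply (B1+B2), B3 (series) gives (-6*s^4 - 31*s^3 - 2*s^2 + 12*s + 3)/(4*s^5 + 31*s^4 + 62*s^3 - 4*s^2 - 45*s + 12)
3. reduce the feedback loop with forward ((B1+B2)*B3) and return B4, which is the overall transfer function T(s) = C(s)/R(s) in lowest terms

Answer: (-18*s^5 - 81*s^4 + 56*s^3 + 40*s^2 - 15*s - 6)/(12*s^6 + 97*s^5 + 192*s^4 - 101*s^3 - 149*s^2 + 108*s - 27)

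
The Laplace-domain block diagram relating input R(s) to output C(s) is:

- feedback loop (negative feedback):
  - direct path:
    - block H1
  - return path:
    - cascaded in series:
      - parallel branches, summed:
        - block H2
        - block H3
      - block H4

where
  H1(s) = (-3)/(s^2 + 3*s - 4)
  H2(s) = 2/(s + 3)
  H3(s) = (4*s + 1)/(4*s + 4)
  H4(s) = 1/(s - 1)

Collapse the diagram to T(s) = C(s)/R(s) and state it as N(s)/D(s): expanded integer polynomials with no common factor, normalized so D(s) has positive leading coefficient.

Step 1: sum the parallel branches H2, H3: (4*s^2 + 21*s + 11)/(4*s^2 + 16*s + 12)
Step 2: series reduction of (H2+H3), H4: (4*s^2 + 21*s + 11)/(4*s^3 + 12*s^2 - 4*s - 12)
Step 3: close the feedback loop around H1, ((H2+H3)*H4), which is the overall transfer function T(s) = C(s)/R(s) in lowest terms

Final answer: (-12*s^3 - 36*s^2 + 12*s + 36)/(4*s^5 + 24*s^4 + 16*s^3 - 84*s^2 - 83*s + 15)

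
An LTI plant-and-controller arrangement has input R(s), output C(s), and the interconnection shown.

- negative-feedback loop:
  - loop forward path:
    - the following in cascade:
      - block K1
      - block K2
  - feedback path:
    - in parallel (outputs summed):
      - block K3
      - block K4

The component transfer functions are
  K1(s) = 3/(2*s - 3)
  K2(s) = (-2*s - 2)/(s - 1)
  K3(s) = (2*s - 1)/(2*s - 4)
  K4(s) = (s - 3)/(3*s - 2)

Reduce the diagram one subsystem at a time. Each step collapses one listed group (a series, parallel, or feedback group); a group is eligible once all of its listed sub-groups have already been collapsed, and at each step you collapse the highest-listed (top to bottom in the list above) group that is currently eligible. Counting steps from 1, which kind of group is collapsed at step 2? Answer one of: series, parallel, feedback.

The answer is parallel.

Reasoning:
Step 1: reduce the series chain K1, K2
Step 2: add K3, K4 (parallel)
Step 3: reduce the feedback loop with forward (K1*K2) and return (K3+K4)
Step 2: parallel.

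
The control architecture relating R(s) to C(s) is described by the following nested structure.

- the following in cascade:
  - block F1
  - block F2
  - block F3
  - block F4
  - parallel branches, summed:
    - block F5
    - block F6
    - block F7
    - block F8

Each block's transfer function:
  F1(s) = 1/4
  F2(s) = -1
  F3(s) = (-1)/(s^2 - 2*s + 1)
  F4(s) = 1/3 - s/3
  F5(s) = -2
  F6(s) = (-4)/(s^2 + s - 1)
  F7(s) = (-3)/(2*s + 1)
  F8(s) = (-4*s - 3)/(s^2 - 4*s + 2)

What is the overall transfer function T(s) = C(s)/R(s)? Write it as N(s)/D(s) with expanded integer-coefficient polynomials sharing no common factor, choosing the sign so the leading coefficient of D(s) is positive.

Step 1: combine F5, F6, F7, F8 in parallel -> (-4*s^5 - s^4 + s^3 + 14*s^2 - 15*s + 5)/(2*s^5 - 5*s^4 - 9*s^3 + 9*s^2 + 2*s - 2)
Step 2: cascade F1, F2, F3, F4, (F5+F6+F7+F8), which is the overall transfer function T(s) = C(s)/R(s) in lowest terms

Therefore the answer is (4*s^4 + 5*s^3 + 4*s^2 - 10*s + 5)/(24*s^5 - 60*s^4 - 108*s^3 + 108*s^2 + 24*s - 24).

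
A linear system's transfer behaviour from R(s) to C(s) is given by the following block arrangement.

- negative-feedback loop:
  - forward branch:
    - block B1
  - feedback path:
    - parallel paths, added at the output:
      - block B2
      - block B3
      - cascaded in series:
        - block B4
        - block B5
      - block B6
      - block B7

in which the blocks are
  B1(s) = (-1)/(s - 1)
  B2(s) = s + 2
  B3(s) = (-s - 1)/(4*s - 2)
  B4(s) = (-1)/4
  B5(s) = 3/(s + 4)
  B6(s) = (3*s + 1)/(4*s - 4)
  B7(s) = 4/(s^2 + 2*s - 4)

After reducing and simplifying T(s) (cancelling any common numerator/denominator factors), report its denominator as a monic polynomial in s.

First reduce the diagram to T(s).

1. reduce the series chain B4, B5 gives (-3)/(4*s + 16)
2. reduce the parallel group B2, B3, (B4*B5), B6, B7 gives (8*s^6 + 56*s^5 + 53*s^4 - 184*s^3 - 39*s^2 + 154*s - 68)/(8*s^5 + 36*s^4 - 36*s^3 - 152*s^2 + 208*s - 64)
3. collapse the loop (B1 forward, (B2+B3+(B4*B5)+B6+B7) return) gives (8*s^5 + 36*s^4 - 36*s^3 - 152*s^2 + 208*s - 64)/(28*s^5 + 125*s^4 - 68*s^3 - 399*s^2 + 426*s - 132)
The result of step 3 is T(s) in lowest terms. Its denominator has leading coefficient 28; dividing the denominator through by 28 makes it monic.

Answer: s^5 + 125*s^4/28 - 17*s^3/7 - 57*s^2/4 + 213*s/14 - 33/7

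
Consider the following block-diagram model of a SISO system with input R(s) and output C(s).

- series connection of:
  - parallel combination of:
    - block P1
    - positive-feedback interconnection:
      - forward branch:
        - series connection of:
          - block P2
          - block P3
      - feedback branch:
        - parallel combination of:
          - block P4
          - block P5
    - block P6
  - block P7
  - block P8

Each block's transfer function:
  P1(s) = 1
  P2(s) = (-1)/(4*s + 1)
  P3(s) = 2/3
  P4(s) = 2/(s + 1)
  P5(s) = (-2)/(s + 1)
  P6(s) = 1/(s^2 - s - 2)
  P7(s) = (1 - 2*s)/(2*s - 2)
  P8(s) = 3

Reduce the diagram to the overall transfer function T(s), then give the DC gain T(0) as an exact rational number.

The answer is 1/4.

Reasoning:
1. combine P2, P3 in series; result (-2)/(12*s + 3)
2. add P4, P5 (parallel); result 0
3. close the feedback loop around (P2*P3), (P4+P5); result (-2)/(12*s + 3)
4. sum the parallel branches P1, [(P2*P3)/(1-(P2*P3)*(P4+P5))], P6; result (12*s^3 - 11*s^2 - 13*s + 1)/(12*s^3 - 9*s^2 - 27*s - 6)
5. multiply (P1+[(P2*P3)/(1-(P2*P3)*(P4+P5))]+P6), P7, P8 (series); result (-24*s^4 + 34*s^3 + 15*s^2 - 15*s + 1)/(8*s^4 - 14*s^3 - 12*s^2 + 14*s + 4)
Step 5 gives the overall T(s). Then T(0) = 1/4.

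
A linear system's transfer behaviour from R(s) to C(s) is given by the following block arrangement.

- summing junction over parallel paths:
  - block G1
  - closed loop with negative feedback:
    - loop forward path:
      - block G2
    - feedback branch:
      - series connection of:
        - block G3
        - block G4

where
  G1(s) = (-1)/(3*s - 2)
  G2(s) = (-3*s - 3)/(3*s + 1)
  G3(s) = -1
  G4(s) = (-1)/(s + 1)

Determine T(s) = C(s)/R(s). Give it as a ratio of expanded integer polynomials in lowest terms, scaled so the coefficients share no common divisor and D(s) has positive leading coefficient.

The answer is (-3*s - 4)/(3*s - 2).

Reasoning:
Step 1. reduce the series chain G3, G4 = 1/(s + 1)
Step 2. collapse the loop (G2 forward, (G3*G4) return) = (-3*s - 3)/(3*s - 2)
Step 3. sum the parallel branches G1, [G2/(1+G2*(G3*G4))]: this yields T(s), and no further normalization is needed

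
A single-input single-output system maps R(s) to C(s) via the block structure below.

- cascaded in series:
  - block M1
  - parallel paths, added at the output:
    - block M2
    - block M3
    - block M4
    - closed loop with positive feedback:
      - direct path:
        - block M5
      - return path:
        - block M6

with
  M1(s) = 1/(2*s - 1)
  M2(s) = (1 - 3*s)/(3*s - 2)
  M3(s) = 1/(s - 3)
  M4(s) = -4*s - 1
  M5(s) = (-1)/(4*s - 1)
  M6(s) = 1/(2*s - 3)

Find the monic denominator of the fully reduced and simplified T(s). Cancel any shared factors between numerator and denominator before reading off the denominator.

Reducing step by step:

Step 1 - reduce the feedback loop with forward M5 and return M6: (3 - 2*s)/(8*s^2 - 14*s + 4)
Step 2 - sum the parallel branches M2, M3, M4, [M5/(1-M5*M6)]: (-96*s^5 + 472*s^4 - 586*s^3 + 95*s^2 + 109*s - 26)/(24*s^4 - 130*s^3 + 214*s^2 - 128*s + 24)
Step 3 - multiply M1, (M2+M3+M4+[M5/(1-M5*M6)]) (series): (-96*s^5 + 472*s^4 - 586*s^3 + 95*s^2 + 109*s - 26)/(48*s^5 - 284*s^4 + 558*s^3 - 470*s^2 + 176*s - 24)
No further cancellation is possible in the step-3 result, so that is T(s). Its denominator becomes monic after dividing by the leading coefficient 48.

Answer: s^5 - 71*s^4/12 + 93*s^3/8 - 235*s^2/24 + 11*s/3 - 1/2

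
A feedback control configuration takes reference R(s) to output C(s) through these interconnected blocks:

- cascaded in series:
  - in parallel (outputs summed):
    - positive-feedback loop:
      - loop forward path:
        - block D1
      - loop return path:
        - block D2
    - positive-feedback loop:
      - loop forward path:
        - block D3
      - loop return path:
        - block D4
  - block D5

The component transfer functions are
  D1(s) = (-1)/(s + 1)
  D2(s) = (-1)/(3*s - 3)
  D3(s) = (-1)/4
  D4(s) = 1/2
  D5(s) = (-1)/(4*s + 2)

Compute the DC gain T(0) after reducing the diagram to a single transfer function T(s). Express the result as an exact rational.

Step 1. close the feedback loop around D1, D2 -> (3 - 3*s)/(3*s^2 - 4)
Step 2. reduce the feedback loop with forward D3 and return D4 -> (-2)/9
Step 3. add [D1/(1-D1*D2)], [D3/(1-D3*D4)] (parallel) -> (-6*s^2 - 27*s + 35)/(27*s^2 - 36)
Step 4. reduce the series chain ([D1/(1-D1*D2)]+[D3/(1-D3*D4)]), D5 -> (6*s^2 + 27*s - 35)/(108*s^3 + 54*s^2 - 144*s - 72)
Evaluating the step-4 result (the overall T(s)) at s = 0 gives T(0) = -35/(-72) = 35/72.

Answer: 35/72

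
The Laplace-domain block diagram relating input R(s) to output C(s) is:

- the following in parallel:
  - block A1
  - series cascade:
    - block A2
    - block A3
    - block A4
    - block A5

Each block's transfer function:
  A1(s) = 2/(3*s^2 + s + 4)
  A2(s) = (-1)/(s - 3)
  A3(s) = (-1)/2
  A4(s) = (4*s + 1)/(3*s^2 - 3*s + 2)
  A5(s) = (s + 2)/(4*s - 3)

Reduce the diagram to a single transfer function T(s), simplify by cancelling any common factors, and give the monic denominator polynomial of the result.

First reduce the diagram to T(s).

(1) reduce the series chain A2, A3, A4, A5 = (4*s^2 + 9*s + 2)/(24*s^4 - 114*s^3 + 160*s^2 - 114*s + 36)
(2) reduce the parallel group A1, (A2*A3*A4*A5) = (60*s^4 - 197*s^3 + 351*s^2 - 190*s + 80)/(72*s^6 - 318*s^5 + 462*s^4 - 638*s^3 + 634*s^2 - 420*s + 144)
That last expression is T(s), already simplified. Scaling its denominator by 1/72 (the reciprocal of the leading coefficient) yields the monic denominator.

Answer: s^6 - 53*s^5/12 + 77*s^4/12 - 319*s^3/36 + 317*s^2/36 - 35*s/6 + 2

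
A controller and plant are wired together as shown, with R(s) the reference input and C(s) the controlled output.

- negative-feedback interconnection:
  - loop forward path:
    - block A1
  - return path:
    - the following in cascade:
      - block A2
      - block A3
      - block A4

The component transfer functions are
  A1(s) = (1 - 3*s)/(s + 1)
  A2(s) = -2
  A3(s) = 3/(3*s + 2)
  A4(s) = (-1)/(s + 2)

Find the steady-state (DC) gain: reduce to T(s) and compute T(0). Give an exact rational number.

1. combine A2, A3, A4 in series gives 6/(3*s^2 + 8*s + 4)
2. reduce the feedback loop with forward A1 and return (A2*A3*A4) gives (-9*s^3 - 21*s^2 - 4*s + 4)/(3*s^3 + 11*s^2 - 6*s + 10)
Evaluating the step-2 result (the overall T(s)) at s = 0 gives T(0) = 4/10 = 2/5.

Hence the answer: 2/5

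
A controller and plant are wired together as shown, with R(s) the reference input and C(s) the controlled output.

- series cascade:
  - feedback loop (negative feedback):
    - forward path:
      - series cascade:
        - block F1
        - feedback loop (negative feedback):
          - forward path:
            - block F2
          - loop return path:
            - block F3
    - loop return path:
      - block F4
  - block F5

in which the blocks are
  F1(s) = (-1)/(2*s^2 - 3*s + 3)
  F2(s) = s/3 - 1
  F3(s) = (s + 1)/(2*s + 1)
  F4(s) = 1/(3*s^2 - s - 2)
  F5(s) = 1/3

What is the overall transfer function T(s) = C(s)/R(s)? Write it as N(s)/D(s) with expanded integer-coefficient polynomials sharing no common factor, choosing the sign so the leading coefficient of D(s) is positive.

[1] close the feedback loop around F2, F3 gives (2*s^2 - 5*s - 3)/(s^2 + 4*s)
[2] series reduction of F1, [F2/(1+F2*F3)] gives (-2*s^2 + 5*s + 3)/(2*s^4 + 5*s^3 - 9*s^2 + 12*s)
[3] collapse the loop ((F1*[F2/(1+F2*F3)]) forward, F4 return) gives (-6*s^4 + 17*s^3 + 8*s^2 - 13*s - 6)/(6*s^6 + 13*s^5 - 36*s^4 + 35*s^3 + 4*s^2 - 19*s + 3)
[4] cascade [(F1*[F2/(1+F2*F3)])/(1+(F1*[F2/(1+F2*F3)])*F4)], F5, giving the overall T(s)

Therefore the answer is (-6*s^4 + 17*s^3 + 8*s^2 - 13*s - 6)/(18*s^6 + 39*s^5 - 108*s^4 + 105*s^3 + 12*s^2 - 57*s + 9).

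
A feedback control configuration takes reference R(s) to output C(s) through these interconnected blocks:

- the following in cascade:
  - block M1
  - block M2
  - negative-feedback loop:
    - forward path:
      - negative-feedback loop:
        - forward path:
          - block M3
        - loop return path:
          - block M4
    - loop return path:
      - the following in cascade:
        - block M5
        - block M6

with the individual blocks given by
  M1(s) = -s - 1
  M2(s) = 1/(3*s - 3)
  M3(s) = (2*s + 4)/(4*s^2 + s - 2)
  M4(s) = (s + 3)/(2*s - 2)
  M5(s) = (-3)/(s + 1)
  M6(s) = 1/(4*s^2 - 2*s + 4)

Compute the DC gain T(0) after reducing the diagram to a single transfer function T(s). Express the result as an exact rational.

(1) reduce the feedback loop with forward M3 and return M4; result (s^2 + s - 2)/(2*s^3 - s^2 + s + 4)
(2) reduce the series chain M5, M6; result (-3)/(4*s^3 + 2*s^2 + 2*s + 4)
(3) close the feedback loop around [M3/(1+M3*M4)], (M5*M6); result (4*s^5 + 6*s^4 - 4*s^3 + 2*s^2 - 8)/(8*s^6 + 6*s^4 + 24*s^3 + 3*s^2 + 9*s + 22)
(4) combine M1, M2, [[M3/(1+M3*M4)]/(1+[M3/(1+M3*M4)]*(M5*M6))] in series; result (-4*s^5 - 14*s^4 - 16*s^3 - 14*s^2 - 16*s - 8)/(24*s^6 + 18*s^4 + 72*s^3 + 9*s^2 + 27*s + 66)
DC gain: substitute s = 0 into T(s) from step 4: T(0) = -8/66 = -4/33.

Final answer: -4/33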